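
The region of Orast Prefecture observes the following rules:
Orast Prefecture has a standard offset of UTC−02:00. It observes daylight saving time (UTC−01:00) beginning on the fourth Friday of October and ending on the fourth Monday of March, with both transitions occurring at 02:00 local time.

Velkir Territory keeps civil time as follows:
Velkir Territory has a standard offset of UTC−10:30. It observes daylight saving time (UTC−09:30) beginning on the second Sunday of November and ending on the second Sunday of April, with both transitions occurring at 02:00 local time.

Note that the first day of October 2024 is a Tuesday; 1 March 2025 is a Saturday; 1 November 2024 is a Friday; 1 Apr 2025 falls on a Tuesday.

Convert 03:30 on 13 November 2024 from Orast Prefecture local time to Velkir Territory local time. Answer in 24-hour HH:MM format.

1 October 2024 is a Tuesday, so the first Friday is October 4 and the fourth is October 25.
1 March 2025 is a Saturday, so the first Monday is March 3 and the fourth is March 24.
13 November 2024 falls between 25 October 2024 and 24 March 2025, so daylight saving is in effect and Orast Prefecture is at UTC−01:00.
03:30 Orast Prefecture + 1h = 04:30 UTC.
1 November 2024 is a Friday, so the first Sunday is November 3 and the second is November 10.
1 April 2025 is a Tuesday, so the first Sunday is April 6 and the second is April 13.
At the standard offset (UTC−10:30), 04:30 UTC − 10h30m = 18:00 Velkir Territory standard time (rolling into the previous day, 12 November 2024).
The standard-time date in Velkir Territory, 12 November 2024, falls between 10 November 2024 and 13 April 2025, so daylight saving is in effect and Velkir Territory is at UTC−09:30.
04:30 UTC − 9h30m = 19:00 Velkir Territory (rolling into the previous day, 12 November 2024).

19:00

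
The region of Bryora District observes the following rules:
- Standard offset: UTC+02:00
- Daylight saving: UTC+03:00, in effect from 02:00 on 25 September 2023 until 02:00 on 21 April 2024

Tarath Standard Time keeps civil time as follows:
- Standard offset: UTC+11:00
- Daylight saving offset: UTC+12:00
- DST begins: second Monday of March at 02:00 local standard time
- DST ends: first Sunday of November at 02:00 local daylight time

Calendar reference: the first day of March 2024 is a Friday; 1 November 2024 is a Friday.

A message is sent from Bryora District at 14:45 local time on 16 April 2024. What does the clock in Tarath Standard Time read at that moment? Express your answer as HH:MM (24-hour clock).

Daylight saving runs 25 September 2023 – 21 April 2024; 16 April 2024 is inside that window, so Bryora District is at UTC+03:00.
14:45 Bryora District − 3h = 11:45 UTC.
1 March 2024 is a Friday, so the first Monday is March 4 and the second is March 11.
1 November 2024 is a Friday, so the first Sunday is November 3.
At the standard offset (UTC+11:00), 11:45 UTC + 11h = 22:45 Tarath Standard Time standard time.
The standard-time date in Tarath Standard Time, 16 April 2024, falls between 11 March and 3 November, so daylight saving is in effect and Tarath Standard Time is at UTC+12:00.
11:45 UTC + 12h = 23:45 Tarath Standard Time.

23:45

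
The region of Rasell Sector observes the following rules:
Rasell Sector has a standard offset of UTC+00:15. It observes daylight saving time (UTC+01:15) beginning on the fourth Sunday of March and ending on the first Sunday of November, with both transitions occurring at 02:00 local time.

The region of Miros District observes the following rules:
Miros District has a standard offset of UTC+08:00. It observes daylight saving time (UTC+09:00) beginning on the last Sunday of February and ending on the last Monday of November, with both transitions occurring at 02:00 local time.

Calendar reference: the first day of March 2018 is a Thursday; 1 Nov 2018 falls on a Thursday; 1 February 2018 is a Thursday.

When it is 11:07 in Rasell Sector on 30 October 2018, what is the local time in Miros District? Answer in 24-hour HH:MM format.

1 March 2018 is a Thursday, so the first Sunday is March 4 and the fourth is March 25.
1 November 2018 is a Thursday, so the first Sunday is November 4.
30 October 2018 falls between 25 March and 4 November, so daylight saving is in effect and Rasell Sector is at UTC+01:15.
11:07 Rasell Sector − 1h15m = 09:52 UTC.
1 February 2018 is a Thursday, so Sundays fall on 4, 11, 18, 25; the last is February 25.
1 November 2018 is a Thursday, so Mondays fall on 5, 12, 19, 26; the last is November 26.
At the standard offset (UTC+08:00), 09:52 UTC + 8h = 17:52 Miros District standard time.
The standard-time date in Miros District, 30 October 2018, falls between 25 February and 26 November, so daylight saving is in effect and Miros District is at UTC+09:00.
09:52 UTC + 9h = 18:52 Miros District.

18:52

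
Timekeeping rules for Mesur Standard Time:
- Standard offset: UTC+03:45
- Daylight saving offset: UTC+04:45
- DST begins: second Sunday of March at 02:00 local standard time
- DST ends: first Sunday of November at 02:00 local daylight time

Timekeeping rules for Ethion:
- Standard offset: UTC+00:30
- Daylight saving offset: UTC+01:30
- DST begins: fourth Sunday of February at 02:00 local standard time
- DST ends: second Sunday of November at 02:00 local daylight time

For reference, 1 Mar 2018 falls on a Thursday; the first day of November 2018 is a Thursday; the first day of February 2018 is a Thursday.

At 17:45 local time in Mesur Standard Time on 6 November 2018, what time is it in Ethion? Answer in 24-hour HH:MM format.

1 March 2018 is a Thursday, so the first Sunday is March 4 and the second is March 11.
1 November 2018 is a Thursday, so the first Sunday is November 4.
Daylight saving runs 11 March – 4 November; 6 November 2018 is outside that window, so Mesur Standard Time is on standard time at UTC+03:45.
17:45 Mesur Standard Time − 3h45m = 14:00 UTC.
1 February 2018 is a Thursday, so the first Sunday is February 4 and the fourth is February 25.
1 November 2018 is a Thursday, so the first Sunday is November 4 and the second is November 11.
At the standard offset (UTC+00:30), 14:00 UTC + 0h30m = 14:30 Ethion standard time.
The standard-time date in Ethion, 6 November 2018, falls between 25 February and 11 November, so daylight saving is in effect and Ethion is at UTC+01:30.
14:00 UTC + 1h30m = 15:30 Ethion.

15:30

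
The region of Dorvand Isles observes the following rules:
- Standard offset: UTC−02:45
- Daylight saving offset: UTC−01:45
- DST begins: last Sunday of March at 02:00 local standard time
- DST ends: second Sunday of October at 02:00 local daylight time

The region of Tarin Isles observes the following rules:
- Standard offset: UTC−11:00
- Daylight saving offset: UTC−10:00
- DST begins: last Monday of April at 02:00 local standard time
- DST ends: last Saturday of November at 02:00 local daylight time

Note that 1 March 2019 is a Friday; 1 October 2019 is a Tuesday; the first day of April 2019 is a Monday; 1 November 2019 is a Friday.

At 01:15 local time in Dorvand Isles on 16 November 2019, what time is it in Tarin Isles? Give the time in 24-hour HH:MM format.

1 March 2019 is a Friday, so Sundays fall on 3, 10, 17, 24, 31; the last is March 31.
1 October 2019 is a Tuesday, so the first Sunday is October 6 and the second is October 13.
16 November 2019 is outside the daylight-saving period (31 March – 13 October), so Dorvand Isles is on standard time, UTC−02:45.
01:15 Dorvand Isles + 2h45m = 04:00 UTC.
1 April 2019 is a Monday, so Mondays fall on 1, 8, 15, 22, 29; the last is April 29.
1 November 2019 is a Friday, so Saturdays fall on 2, 9, 16, 23, 30; the last is November 30.
At the standard offset (UTC−11:00), 04:00 UTC − 11h = 17:00 Tarin Isles standard time (rolling into the previous day, 15 November 2019).
The standard-time date in Tarin Isles, 15 November 2019, falls between 29 April and 30 November, so daylight saving is in effect and Tarin Isles is at UTC−10:00.
04:00 UTC − 10h = 18:00 Tarin Isles (rolling into the previous day, 15 November 2019).

18:00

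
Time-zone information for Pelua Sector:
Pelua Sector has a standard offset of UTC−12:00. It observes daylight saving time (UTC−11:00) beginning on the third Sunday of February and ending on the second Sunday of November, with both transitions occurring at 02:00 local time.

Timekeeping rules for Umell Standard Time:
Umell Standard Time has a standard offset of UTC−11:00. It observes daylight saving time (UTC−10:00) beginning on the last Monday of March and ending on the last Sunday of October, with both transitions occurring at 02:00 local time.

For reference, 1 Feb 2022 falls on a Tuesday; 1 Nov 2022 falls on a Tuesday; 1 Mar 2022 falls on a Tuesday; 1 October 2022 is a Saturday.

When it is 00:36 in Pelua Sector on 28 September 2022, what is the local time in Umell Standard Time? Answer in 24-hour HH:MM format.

1 February 2022 is a Tuesday, so the first Sunday is February 6 and the third is February 20.
1 November 2022 is a Tuesday, so the first Sunday is November 6 and the second is November 13.
28 September 2022 falls between 20 February and 13 November, so daylight saving is in effect and Pelua Sector is at UTC−11:00.
00:36 Pelua Sector + 11h = 11:36 UTC.
1 March 2022 is a Tuesday, so Mondays fall on 7, 14, 21, 28; the last is March 28.
1 October 2022 is a Saturday, so Sundays fall on 2, 9, 16, 23, 30; the last is October 30.
At the standard offset (UTC−11:00), 11:36 UTC − 11h = 00:36 Umell Standard Time standard time.
The standard-time date in Umell Standard Time, 28 September 2022, falls between 28 March and 30 October, so daylight saving is in effect and Umell Standard Time is at UTC−10:00.
11:36 UTC − 10h = 01:36 Umell Standard Time.

01:36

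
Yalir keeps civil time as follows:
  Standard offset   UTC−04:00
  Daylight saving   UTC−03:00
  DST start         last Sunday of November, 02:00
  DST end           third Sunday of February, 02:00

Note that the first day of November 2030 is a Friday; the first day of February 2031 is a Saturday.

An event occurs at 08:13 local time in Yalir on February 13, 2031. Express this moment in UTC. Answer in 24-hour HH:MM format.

1 November 2030 is a Friday, so Sundays fall on 3, 10, 17, 24; the last is November 24.
1 February 2031 is a Saturday, so the first Sunday is February 2 and the third is February 16.
Daylight saving runs 24 November 2030 – 16 February 2031; February 13, 2031 is inside that window, so Yalir is at UTC−03:00.
08:13 local + 3h = 11:13 UTC.

11:13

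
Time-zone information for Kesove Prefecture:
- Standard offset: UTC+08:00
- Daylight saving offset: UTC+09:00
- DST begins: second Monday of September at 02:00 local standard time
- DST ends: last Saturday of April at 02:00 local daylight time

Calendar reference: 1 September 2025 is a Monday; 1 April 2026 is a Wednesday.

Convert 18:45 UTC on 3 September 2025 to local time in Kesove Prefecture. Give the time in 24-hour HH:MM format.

1 September 2025 is a Monday, so the first Monday is September 1 and the second is September 8.
1 April 2026 is a Wednesday, so Saturdays fall on 4, 11, 18, 25; the last is April 25.
At the standard offset (UTC+08:00), 18:45 UTC + 8h = 02:45 Kesove Prefecture standard time (rolling into the next day, 4 September 2025).
Daylight saving runs 8 September 2025 – 25 April 2026; the standard-time date in Kesove Prefecture, 4 September 2025, is outside that window, so Kesove Prefecture is on standard time at UTC+08:00.
18:45 UTC + 8h = 02:45 local (rolling into the next day, 4 September 2025).

02:45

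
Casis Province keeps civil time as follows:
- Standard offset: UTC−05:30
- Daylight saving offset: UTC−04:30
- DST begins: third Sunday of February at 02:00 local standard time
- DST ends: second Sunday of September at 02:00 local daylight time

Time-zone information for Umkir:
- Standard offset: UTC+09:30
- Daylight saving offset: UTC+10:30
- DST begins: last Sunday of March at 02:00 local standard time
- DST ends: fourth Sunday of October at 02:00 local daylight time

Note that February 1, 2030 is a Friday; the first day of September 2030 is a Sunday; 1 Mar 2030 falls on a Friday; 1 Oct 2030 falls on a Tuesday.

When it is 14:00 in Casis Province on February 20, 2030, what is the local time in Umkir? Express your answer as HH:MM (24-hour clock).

1 February 2030 is a Friday, so the first Sunday is February 3 and the third is February 17.
1 September 2030 is a Sunday, so the first Sunday is September 1 and the second is September 8.
February 20, 2030 falls between 17 February and 8 September, so daylight saving is in effect and Casis Province is at UTC−04:30.
14:00 Casis Province + 4h30m = 18:30 UTC.
1 March 2030 is a Friday, so Sundays fall on 3, 10, 17, 24, 31; the last is March 31.
1 October 2030 is a Tuesday, so the first Sunday is October 6 and the fourth is October 27.
At the standard offset (UTC+09:30), 18:30 UTC + 9h30m = 04:00 Umkir standard time (rolling into the next day, 21 February 2030).
The standard-time date in Umkir, February 21, 2030, does not fall between 31 March and 27 October, so daylight saving is not in effect and Umkir is at UTC+09:30.
18:30 UTC + 9h30m = 04:00 Umkir (rolling into the next day, 21 February 2030).

04:00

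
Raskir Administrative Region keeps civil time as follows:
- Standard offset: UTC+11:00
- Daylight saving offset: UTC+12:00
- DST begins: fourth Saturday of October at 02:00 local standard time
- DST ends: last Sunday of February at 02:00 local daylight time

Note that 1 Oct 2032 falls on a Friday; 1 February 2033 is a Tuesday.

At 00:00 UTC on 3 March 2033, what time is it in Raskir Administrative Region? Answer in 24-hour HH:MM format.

11:00

1 October 2032 is a Friday, so the first Saturday is October 2 and the fourth is October 23.
1 February 2033 is a Tuesday, so Sundays fall on 6, 13, 20, 27; the last is February 27.
At the standard offset (UTC+11:00), 00:00 UTC + 11h = 11:00 Raskir Administrative Region standard time.
The standard-time date in Raskir Administrative Region, 3 March 2033, is outside the daylight-saving period (23 October 2032 – 27 February 2033), so Raskir Administrative Region is on standard time, UTC+11:00.
00:00 UTC + 11h = 11:00 local.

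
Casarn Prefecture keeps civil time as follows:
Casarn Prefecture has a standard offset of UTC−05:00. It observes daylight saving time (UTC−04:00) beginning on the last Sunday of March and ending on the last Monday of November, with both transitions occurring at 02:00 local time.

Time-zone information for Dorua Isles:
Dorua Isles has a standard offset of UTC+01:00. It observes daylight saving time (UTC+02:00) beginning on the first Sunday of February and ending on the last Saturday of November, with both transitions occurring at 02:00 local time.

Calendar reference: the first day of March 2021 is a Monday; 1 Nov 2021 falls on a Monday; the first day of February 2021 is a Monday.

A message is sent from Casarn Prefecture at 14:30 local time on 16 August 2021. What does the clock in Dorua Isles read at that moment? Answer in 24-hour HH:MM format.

20:30

1 March 2021 is a Monday, so Sundays fall on 7, 14, 21, 28; the last is March 28.
1 November 2021 is a Monday, so Mondays fall on 1, 8, 15, 22, 29; the last is November 29.
16 August 2021 falls between 28 March and 29 November, so daylight saving is in effect and Casarn Prefecture is at UTC−04:00.
14:30 Casarn Prefecture + 4h = 18:30 UTC.
1 February 2021 is a Monday, so the first Sunday is February 7.
1 November 2021 is a Monday, so Saturdays fall on 6, 13, 20, 27; the last is November 27.
At the standard offset (UTC+01:00), 18:30 UTC + 1h = 19:30 Dorua Isles standard time.
The standard-time date in Dorua Isles, 16 August 2021, lies within the daylight-saving period (7 February – 27 November), so Dorua Isles is on daylight time, UTC+02:00.
18:30 UTC + 2h = 20:30 Dorua Isles.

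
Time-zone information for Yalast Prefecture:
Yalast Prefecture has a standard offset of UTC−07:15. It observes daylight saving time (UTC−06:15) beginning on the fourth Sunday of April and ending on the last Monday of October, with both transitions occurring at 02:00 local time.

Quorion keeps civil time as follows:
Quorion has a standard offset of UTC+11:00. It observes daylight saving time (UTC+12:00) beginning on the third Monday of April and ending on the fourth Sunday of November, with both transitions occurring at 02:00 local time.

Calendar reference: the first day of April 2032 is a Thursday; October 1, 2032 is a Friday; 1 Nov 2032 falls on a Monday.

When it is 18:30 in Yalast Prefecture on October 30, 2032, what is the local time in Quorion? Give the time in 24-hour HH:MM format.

1 April 2032 is a Thursday, so the first Sunday is April 4 and the fourth is April 25.
1 October 2032 is a Friday, so Mondays fall on 4, 11, 18, 25; the last is October 25.
Daylight saving runs 25 April – 25 October; October 30, 2032 is outside that window, so Yalast Prefecture is on standard time at UTC−07:15.
18:30 Yalast Prefecture + 7h15m = 01:45 UTC (rolling into the next day, 31 October 2032).
1 April 2032 is a Thursday, so the first Monday is April 5 and the third is April 19.
1 November 2032 is a Monday, so the first Sunday is November 7 and the fourth is November 28.
At the standard offset (UTC+11:00), 01:45 UTC + 11h = 12:45 Quorion standard time.
Daylight saving runs 19 April – 28 November; the standard-time date in Quorion, October 31, 2032, is inside that window, so Quorion is at UTC+12:00.
01:45 UTC + 12h = 13:45 Quorion.

13:45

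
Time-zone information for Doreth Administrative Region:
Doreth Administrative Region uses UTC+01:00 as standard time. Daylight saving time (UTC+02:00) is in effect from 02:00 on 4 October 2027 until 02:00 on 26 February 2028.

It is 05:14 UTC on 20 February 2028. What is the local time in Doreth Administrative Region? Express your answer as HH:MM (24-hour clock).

07:14

At the standard offset (UTC+01:00), 05:14 UTC + 1h = 06:14 Doreth Administrative Region standard time.
The standard-time date in Doreth Administrative Region, 20 February 2028, falls between 4 October 2027 and 26 February 2028, so daylight saving is in effect and Doreth Administrative Region is at UTC+02:00.
05:14 UTC + 2h = 07:14 local.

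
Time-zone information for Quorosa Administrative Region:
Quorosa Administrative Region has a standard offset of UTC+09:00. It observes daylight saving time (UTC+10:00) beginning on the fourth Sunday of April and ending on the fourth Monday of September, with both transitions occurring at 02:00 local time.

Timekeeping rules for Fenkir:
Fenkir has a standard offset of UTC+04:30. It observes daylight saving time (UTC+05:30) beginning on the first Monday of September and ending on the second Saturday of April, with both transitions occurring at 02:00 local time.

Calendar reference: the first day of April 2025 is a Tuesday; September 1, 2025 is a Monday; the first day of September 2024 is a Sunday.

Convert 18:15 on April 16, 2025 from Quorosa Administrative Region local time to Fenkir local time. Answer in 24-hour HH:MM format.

1 April 2025 is a Tuesday, so the first Sunday is April 6 and the fourth is April 27.
1 September 2025 is a Monday, so the first Monday is September 1 and the fourth is September 22.
Daylight saving runs 27 April – 22 September; April 16, 2025 is outside that window, so Quorosa Administrative Region is on standard time at UTC+09:00.
18:15 Quorosa Administrative Region − 9h = 09:15 UTC.
1 September 2024 is a Sunday, so the first Monday is September 2.
1 April 2025 is a Tuesday, so the first Saturday is April 5 and the second is April 12.
At the standard offset (UTC+04:30), 09:15 UTC + 4h30m = 13:45 Fenkir standard time.
The standard-time date in Fenkir, April 16, 2025, does not fall between 2 September 2024 and 12 April 2025, so daylight saving is not in effect and Fenkir is at UTC+04:30.
09:15 UTC + 4h30m = 13:45 Fenkir.

13:45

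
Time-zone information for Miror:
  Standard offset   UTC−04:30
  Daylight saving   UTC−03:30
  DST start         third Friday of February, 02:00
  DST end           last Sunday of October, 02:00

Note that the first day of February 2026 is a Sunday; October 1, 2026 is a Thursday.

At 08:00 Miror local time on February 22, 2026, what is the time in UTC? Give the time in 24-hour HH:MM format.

1 February 2026 is a Sunday, so the first Friday is February 6 and the third is February 20.
1 October 2026 is a Thursday, so Sundays fall on 4, 11, 18, 25; the last is October 25.
February 22, 2026 lies within the daylight-saving period (20 February – 25 October), so Miror is on daylight time, UTC−03:30.
08:00 local + 3h30m = 11:30 UTC.

11:30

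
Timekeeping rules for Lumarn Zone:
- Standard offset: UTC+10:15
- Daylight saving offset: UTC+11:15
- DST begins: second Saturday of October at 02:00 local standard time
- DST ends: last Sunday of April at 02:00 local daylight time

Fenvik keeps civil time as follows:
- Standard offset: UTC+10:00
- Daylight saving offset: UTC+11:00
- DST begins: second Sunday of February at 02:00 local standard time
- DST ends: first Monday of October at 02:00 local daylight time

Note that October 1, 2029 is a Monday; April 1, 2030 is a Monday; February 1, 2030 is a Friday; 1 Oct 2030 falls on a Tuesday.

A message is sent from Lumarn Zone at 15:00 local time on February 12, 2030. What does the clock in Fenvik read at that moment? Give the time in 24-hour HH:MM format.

1 October 2029 is a Monday, so the first Saturday is October 6 and the second is October 13.
1 April 2030 is a Monday, so Sundays fall on 7, 14, 21, 28; the last is April 28.
February 12, 2030 falls between 13 October 2029 and 28 April 2030, so daylight saving is in effect and Lumarn Zone is at UTC+11:15.
15:00 Lumarn Zone − 11h15m = 03:45 UTC.
1 February 2030 is a Friday, so the first Sunday is February 3 and the second is February 10.
1 October 2030 is a Tuesday, so the first Monday is October 7.
At the standard offset (UTC+10:00), 03:45 UTC + 10h = 13:45 Fenvik standard time.
Daylight saving runs 10 February – 7 October; the standard-time date in Fenvik, February 12, 2030, is inside that window, so Fenvik is at UTC+11:00.
03:45 UTC + 11h = 14:45 Fenvik.

14:45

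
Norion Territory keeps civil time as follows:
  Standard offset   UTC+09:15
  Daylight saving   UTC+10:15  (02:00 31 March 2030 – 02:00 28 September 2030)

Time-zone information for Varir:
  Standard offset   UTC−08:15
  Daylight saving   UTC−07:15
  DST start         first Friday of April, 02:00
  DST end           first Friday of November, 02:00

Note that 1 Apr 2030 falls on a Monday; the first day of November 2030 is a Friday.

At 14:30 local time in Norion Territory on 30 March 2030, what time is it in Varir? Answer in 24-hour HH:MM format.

21:00

Daylight saving runs 31 March – 28 September; 30 March 2030 is outside that window, so Norion Territory is on standard time at UTC+09:15.
14:30 Norion Territory − 9h15m = 05:15 UTC.
1 April 2030 is a Monday, so the first Friday is April 5.
1 November 2030 is a Friday, so the first Friday is November 1.
At the standard offset (UTC−08:15), 05:15 UTC − 8h15m = 21:00 Varir standard time (rolling into the previous day, 29 March 2030).
Daylight saving runs 5 April – 1 November; the standard-time date in Varir, 29 March 2030, is outside that window, so Varir is on standard time at UTC−08:15.
05:15 UTC − 8h15m = 21:00 Varir (rolling into the previous day, 29 March 2030).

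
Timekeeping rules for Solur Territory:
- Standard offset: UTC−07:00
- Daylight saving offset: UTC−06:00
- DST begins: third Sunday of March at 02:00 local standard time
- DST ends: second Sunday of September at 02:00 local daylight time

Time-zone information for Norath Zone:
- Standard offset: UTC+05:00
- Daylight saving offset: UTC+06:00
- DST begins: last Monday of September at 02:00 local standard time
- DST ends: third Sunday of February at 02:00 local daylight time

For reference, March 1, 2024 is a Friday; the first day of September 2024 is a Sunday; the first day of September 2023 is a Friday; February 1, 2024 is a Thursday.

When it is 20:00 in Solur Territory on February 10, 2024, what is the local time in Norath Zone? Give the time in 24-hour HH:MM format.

1 March 2024 is a Friday, so the first Sunday is March 3 and the third is March 17.
1 September 2024 is a Sunday, so the first Sunday is September 1 and the second is September 8.
February 10, 2024 is outside the daylight-saving period (17 March – 8 September), so Solur Territory is on standard time, UTC−07:00.
20:00 Solur Territory + 7h = 03:00 UTC (rolling into the next day, 11 February 2024).
1 September 2023 is a Friday, so Mondays fall on 4, 11, 18, 25; the last is September 25.
1 February 2024 is a Thursday, so the first Sunday is February 4 and the third is February 18.
At the standard offset (UTC+05:00), 03:00 UTC + 5h = 08:00 Norath Zone standard time.
Daylight saving runs 25 September 2023 – 18 February 2024; the standard-time date in Norath Zone, February 11, 2024, is inside that window, so Norath Zone is at UTC+06:00.
03:00 UTC + 6h = 09:00 Norath Zone.

09:00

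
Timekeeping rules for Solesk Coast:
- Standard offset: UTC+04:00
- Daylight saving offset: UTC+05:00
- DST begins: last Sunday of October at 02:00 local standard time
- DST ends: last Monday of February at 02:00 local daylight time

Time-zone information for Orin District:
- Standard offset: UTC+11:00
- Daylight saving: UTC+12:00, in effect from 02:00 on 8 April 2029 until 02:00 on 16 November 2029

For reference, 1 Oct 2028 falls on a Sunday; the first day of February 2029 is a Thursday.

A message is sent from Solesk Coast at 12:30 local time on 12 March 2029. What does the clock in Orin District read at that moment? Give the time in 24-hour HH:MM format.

1 October 2028 is a Sunday, so Sundays fall on 1, 8, 15, 22, 29; the last is October 29.
1 February 2029 is a Thursday, so Mondays fall on 5, 12, 19, 26; the last is February 26.
12 March 2029 does not fall between 29 October 2028 and 26 February 2029, so daylight saving is not in effect and Solesk Coast is at UTC+04:00.
12:30 Solesk Coast − 4h = 08:30 UTC.
At the standard offset (UTC+11:00), 08:30 UTC + 11h = 19:30 Orin District standard time.
The standard-time date in Orin District, 12 March 2029, does not fall between 8 April and 16 November, so daylight saving is not in effect and Orin District is at UTC+11:00.
08:30 UTC + 11h = 19:30 Orin District.

19:30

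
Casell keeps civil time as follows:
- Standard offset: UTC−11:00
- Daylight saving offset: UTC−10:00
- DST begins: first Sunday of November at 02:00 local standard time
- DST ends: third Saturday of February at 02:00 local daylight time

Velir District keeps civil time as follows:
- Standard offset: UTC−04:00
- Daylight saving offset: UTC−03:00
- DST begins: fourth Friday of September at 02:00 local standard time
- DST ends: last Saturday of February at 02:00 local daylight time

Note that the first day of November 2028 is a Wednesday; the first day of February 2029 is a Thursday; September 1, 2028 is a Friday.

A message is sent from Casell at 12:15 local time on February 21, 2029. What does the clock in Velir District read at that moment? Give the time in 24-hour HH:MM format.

1 November 2028 is a Wednesday, so the first Sunday is November 5.
1 February 2029 is a Thursday, so the first Saturday is February 3 and the third is February 17.
Daylight saving runs 5 November 2028 – 17 February 2029; February 21, 2029 is outside that window, so Casell is on standard time at UTC−11:00.
12:15 Casell + 11h = 23:15 UTC.
1 September 2028 is a Friday, so the first Friday is September 1 and the fourth is September 22.
1 February 2029 is a Thursday, so Saturdays fall on 3, 10, 17, 24; the last is February 24.
At the standard offset (UTC−04:00), 23:15 UTC − 4h = 19:15 Velir District standard time.
The standard-time date in Velir District, February 21, 2029, lies within the daylight-saving period (22 September 2028 – 24 February 2029), so Velir District is on daylight time, UTC−03:00.
23:15 UTC − 3h = 20:15 Velir District.

20:15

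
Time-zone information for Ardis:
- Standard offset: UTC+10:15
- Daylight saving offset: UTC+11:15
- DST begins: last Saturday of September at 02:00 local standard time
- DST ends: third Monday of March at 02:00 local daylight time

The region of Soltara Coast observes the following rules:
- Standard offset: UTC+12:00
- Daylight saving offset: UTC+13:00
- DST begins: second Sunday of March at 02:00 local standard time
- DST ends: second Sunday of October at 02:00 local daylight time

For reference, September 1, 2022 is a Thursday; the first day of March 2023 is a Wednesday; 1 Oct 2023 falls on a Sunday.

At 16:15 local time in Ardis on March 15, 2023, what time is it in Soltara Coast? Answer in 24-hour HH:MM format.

1 September 2022 is a Thursday, so Saturdays fall on 3, 10, 17, 24; the last is September 24.
1 March 2023 is a Wednesday, so the first Monday is March 6 and the third is March 20.
March 15, 2023 lies within the daylight-saving period (24 September 2022 – 20 March 2023), so Ardis is on daylight time, UTC+11:15.
16:15 Ardis − 11h15m = 05:00 UTC.
1 March 2023 is a Wednesday, so the first Sunday is March 5 and the second is March 12.
1 October 2023 is a Sunday, so the first Sunday is October 1 and the second is October 8.
At the standard offset (UTC+12:00), 05:00 UTC + 12h = 17:00 Soltara Coast standard time.
Daylight saving runs 12 March – 8 October; the standard-time date in Soltara Coast, March 15, 2023, is inside that window, so Soltara Coast is at UTC+13:00.
05:00 UTC + 13h = 18:00 Soltara Coast.

18:00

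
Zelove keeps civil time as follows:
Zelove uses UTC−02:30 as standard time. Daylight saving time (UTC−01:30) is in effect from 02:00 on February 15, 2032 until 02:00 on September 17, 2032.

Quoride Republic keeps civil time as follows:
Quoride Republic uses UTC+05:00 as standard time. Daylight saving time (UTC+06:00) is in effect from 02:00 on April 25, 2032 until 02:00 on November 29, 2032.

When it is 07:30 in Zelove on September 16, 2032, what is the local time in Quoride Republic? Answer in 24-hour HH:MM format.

15:00

September 16, 2032 lies within the daylight-saving period (15 February – 17 September), so Zelove is on daylight time, UTC−01:30.
07:30 Zelove + 1h30m = 09:00 UTC.
At the standard offset (UTC+05:00), 09:00 UTC + 5h = 14:00 Quoride Republic standard time.
The standard-time date in Quoride Republic, September 16, 2032, lies within the daylight-saving period (25 April – 29 November), so Quoride Republic is on daylight time, UTC+06:00.
09:00 UTC + 6h = 15:00 Quoride Republic.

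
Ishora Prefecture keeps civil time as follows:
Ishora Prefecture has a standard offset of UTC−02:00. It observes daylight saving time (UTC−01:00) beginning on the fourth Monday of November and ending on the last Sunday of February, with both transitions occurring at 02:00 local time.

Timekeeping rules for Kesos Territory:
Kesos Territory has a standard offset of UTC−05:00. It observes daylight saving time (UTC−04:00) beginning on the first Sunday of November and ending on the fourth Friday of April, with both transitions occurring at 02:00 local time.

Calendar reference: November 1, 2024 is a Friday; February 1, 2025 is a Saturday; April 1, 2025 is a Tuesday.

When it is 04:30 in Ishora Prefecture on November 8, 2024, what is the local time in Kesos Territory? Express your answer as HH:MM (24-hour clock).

1 November 2024 is a Friday, so the first Monday is November 4 and the fourth is November 25.
1 February 2025 is a Saturday, so Sundays fall on 2, 9, 16, 23; the last is February 23.
November 8, 2024 does not fall between 25 November 2024 and 23 February 2025, so daylight saving is not in effect and Ishora Prefecture is at UTC−02:00.
04:30 Ishora Prefecture + 2h = 06:30 UTC.
1 November 2024 is a Friday, so the first Sunday is November 3.
1 April 2025 is a Tuesday, so the first Friday is April 4 and the fourth is April 25.
At the standard offset (UTC−05:00), 06:30 UTC − 5h = 01:30 Kesos Territory standard time.
Daylight saving runs 3 November 2024 – 25 April 2025; the standard-time date in Kesos Territory, November 8, 2024, is inside that window, so Kesos Territory is at UTC−04:00.
06:30 UTC − 4h = 02:30 Kesos Territory.

02:30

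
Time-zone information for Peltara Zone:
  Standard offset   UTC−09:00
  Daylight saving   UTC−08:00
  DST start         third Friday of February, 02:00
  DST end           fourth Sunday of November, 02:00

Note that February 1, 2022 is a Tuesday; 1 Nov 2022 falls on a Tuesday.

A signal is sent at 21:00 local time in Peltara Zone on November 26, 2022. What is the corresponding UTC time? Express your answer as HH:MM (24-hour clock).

1 February 2022 is a Tuesday, so the first Friday is February 4 and the third is February 18.
1 November 2022 is a Tuesday, so the first Sunday is November 6 and the fourth is November 27.
November 26, 2022 falls between 18 February and 27 November, so daylight saving is in effect and Peltara Zone is at UTC−08:00.
21:00 local + 8h = 05:00 UTC (rolling into the next day, 27 November 2022).

05:00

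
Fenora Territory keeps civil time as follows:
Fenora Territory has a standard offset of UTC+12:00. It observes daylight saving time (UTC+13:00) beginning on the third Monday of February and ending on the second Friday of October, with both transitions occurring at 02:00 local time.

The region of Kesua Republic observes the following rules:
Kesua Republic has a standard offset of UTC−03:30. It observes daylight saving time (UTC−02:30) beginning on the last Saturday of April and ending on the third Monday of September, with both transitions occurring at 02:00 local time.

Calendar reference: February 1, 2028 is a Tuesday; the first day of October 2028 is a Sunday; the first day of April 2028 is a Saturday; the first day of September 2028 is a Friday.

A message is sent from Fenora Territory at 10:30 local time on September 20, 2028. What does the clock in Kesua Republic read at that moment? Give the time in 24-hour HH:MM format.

1 February 2028 is a Tuesday, so the first Monday is February 7 and the third is February 21.
1 October 2028 is a Sunday, so the first Friday is October 6 and the second is October 13.
September 20, 2028 lies within the daylight-saving period (21 February – 13 October), so Fenora Territory is on daylight time, UTC+13:00.
10:30 Fenora Territory − 13h = 21:30 UTC (rolling into the previous day, 19 September 2028).
1 April 2028 is a Saturday, so Saturdays fall on 1, 8, 15, 22, 29; the last is April 29.
1 September 2028 is a Friday, so the first Monday is September 4 and the third is September 18.
At the standard offset (UTC−03:30), 21:30 UTC − 3h30m = 18:00 Kesua Republic standard time.
Daylight saving runs 29 April – 18 September; the standard-time date in Kesua Republic, September 19, 2028, is outside that window, so Kesua Republic is on standard time at UTC−03:30.
21:30 UTC − 3h30m = 18:00 Kesua Republic.

18:00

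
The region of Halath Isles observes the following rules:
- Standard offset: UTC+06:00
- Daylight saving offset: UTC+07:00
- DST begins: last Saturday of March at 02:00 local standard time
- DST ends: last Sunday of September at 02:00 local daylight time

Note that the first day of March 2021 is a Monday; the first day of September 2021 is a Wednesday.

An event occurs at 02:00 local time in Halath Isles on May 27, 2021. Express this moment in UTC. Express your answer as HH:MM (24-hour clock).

1 March 2021 is a Monday, so Saturdays fall on 6, 13, 20, 27; the last is March 27.
1 September 2021 is a Wednesday, so Sundays fall on 5, 12, 19, 26; the last is September 26.
May 27, 2021 falls between 27 March and 26 September, so daylight saving is in effect and Halath Isles is at UTC+07:00.
02:00 local − 7h = 19:00 UTC (rolling into the previous day, 26 May 2021).

19:00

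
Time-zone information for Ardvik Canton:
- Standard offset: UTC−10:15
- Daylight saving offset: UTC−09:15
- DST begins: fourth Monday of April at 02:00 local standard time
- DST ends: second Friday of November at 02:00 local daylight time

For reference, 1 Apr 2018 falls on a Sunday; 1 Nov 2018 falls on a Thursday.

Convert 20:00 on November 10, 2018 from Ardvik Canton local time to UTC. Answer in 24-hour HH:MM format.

1 April 2018 is a Sunday, so the first Monday is April 2 and the fourth is April 23.
1 November 2018 is a Thursday, so the first Friday is November 2 and the second is November 9.
Daylight saving runs 23 April – 9 November; November 10, 2018 is outside that window, so Ardvik Canton is on standard time at UTC−10:15.
20:00 local + 10h15m = 06:15 UTC (rolling into the next day, 11 November 2018).

06:15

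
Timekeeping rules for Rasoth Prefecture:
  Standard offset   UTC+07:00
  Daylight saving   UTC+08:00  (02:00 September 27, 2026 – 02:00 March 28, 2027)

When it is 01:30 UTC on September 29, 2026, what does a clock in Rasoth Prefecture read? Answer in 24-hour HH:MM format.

At the standard offset (UTC+07:00), 01:30 UTC + 7h = 08:30 Rasoth Prefecture standard time.
The standard-time date in Rasoth Prefecture, September 29, 2026, lies within the daylight-saving period (27 September 2026 – 28 March 2027), so Rasoth Prefecture is on daylight time, UTC+08:00.
01:30 UTC + 8h = 09:30 local.

09:30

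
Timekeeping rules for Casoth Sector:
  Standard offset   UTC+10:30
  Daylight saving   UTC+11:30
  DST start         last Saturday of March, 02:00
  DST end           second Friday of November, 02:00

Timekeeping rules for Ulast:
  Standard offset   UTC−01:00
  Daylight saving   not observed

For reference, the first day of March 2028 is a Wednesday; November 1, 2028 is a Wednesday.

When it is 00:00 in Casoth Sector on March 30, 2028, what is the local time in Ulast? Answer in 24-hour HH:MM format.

11:30

1 March 2028 is a Wednesday, so Saturdays fall on 4, 11, 18, 25; the last is March 25.
1 November 2028 is a Wednesday, so the first Friday is November 3 and the second is November 10.
March 30, 2028 falls between 25 March and 10 November, so daylight saving is in effect and Casoth Sector is at UTC+11:30.
00:00 Casoth Sector − 11h30m = 12:30 UTC (rolling into the previous day, 29 March 2028).
Ulast has no daylight saving, so its offset is UTC−01:00 year-round.
12:30 UTC − 1h = 11:30 Ulast.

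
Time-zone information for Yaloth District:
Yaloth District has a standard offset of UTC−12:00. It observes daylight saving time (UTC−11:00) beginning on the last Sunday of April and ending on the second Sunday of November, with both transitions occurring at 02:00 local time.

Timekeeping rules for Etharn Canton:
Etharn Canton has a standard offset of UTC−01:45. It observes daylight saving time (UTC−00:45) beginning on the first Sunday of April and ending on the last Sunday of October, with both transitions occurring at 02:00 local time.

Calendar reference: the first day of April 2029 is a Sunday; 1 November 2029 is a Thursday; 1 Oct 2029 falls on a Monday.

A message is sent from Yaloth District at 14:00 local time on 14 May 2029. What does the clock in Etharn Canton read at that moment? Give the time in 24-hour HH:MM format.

1 April 2029 is a Sunday, so Sundays fall on 1, 8, 15, 22, 29; the last is April 29.
1 November 2029 is a Thursday, so the first Sunday is November 4 and the second is November 11.
14 May 2029 lies within the daylight-saving period (29 April – 11 November), so Yaloth District is on daylight time, UTC−11:00.
14:00 Yaloth District + 11h = 01:00 UTC (rolling into the next day, 15 May 2029).
1 April 2029 is a Sunday, so the first Sunday is April 1.
1 October 2029 is a Monday, so Sundays fall on 7, 14, 21, 28; the last is October 28.
At the standard offset (UTC−01:45), 01:00 UTC − 1h45m = 23:15 Etharn Canton standard time (rolling into the previous day, 14 May 2029).
The standard-time date in Etharn Canton, 14 May 2029, falls between 1 April and 28 October, so daylight saving is in effect and Etharn Canton is at UTC−00:45.
01:00 UTC − 0h45m = 00:15 Etharn Canton.

00:15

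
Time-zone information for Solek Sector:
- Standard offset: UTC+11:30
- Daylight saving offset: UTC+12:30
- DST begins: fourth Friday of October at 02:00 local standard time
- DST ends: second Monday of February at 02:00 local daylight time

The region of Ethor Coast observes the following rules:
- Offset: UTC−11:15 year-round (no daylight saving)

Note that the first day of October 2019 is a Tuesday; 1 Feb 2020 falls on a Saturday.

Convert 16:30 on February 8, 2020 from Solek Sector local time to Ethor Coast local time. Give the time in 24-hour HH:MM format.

1 October 2019 is a Tuesday, so the first Friday is October 4 and the fourth is October 25.
1 February 2020 is a Saturday, so the first Monday is February 3 and the second is February 10.
Daylight saving runs 25 October 2019 – 10 February 2020; February 8, 2020 is inside that window, so Solek Sector is at UTC+12:30.
16:30 Solek Sector − 12h30m = 04:00 UTC.
Ethor Coast has no daylight saving, so its offset is UTC−11:15 year-round.
04:00 UTC − 11h15m = 16:45 Ethor Coast (rolling into the previous day, 7 February 2020).

16:45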